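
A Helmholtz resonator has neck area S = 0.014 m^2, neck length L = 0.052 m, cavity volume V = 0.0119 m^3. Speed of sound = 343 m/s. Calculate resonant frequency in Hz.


Given values:
  S = 0.014 m^2, L = 0.052 m, V = 0.0119 m^3, c = 343 m/s
Formula: f = (c / (2*pi)) * sqrt(S / (V * L))
Compute V * L = 0.0119 * 0.052 = 0.0006188
Compute S / (V * L) = 0.014 / 0.0006188 = 22.6244
Compute sqrt(22.6244) = 4.756511
Compute c / (2*pi) = 343 / 6.283185 = 54.590148
f = 54.590148 * 4.756511 = 259.66

259.66 Hz


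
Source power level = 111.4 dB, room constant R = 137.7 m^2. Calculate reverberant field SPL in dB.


Given values:
  Lw = 111.4 dB, R = 137.7 m^2
Formula: SPL = Lw + 10 * log10(4 / R)
Compute 4 / R = 4 / 137.7 = 0.029049
Compute 10 * log10(0.029049) = -15.3687
SPL = 111.4 + (-15.3687) = 96.03

96.03 dB


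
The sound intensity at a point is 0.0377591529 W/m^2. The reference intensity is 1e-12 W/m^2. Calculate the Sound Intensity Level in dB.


Given values:
  I = 0.0377591529 W/m^2
  I_ref = 1e-12 W/m^2
Formula: SIL = 10 * log10(I / I_ref)
Compute ratio: I / I_ref = 37759152900
Compute log10: log10(37759152900) = 10.577022
Multiply: SIL = 10 * 10.577022 = 105.77

105.77 dB


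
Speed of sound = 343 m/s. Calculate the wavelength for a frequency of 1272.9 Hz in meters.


Given values:
  c = 343 m/s, f = 1272.9 Hz
Formula: lambda = c / f
lambda = 343 / 1272.9
lambda = 0.2695

0.2695 m


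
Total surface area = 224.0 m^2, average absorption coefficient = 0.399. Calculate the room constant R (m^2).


Given values:
  S = 224.0 m^2, alpha = 0.399
Formula: R = S * alpha / (1 - alpha)
Numerator: 224.0 * 0.399 = 89.376
Denominator: 1 - 0.399 = 0.601
R = 89.376 / 0.601 = 148.71

148.71 m^2


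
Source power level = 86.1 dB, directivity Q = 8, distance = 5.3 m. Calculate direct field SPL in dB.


Given values:
  Lw = 86.1 dB, Q = 8, r = 5.3 m
Formula: SPL = Lw + 10 * log10(Q / (4 * pi * r^2))
Compute 4 * pi * r^2 = 4 * pi * 5.3^2 = 352.9894
Compute Q / denom = 8 / 352.9894 = 0.02266357
Compute 10 * log10(0.02266357) = -16.4467
SPL = 86.1 + (-16.4467) = 69.65

69.65 dB


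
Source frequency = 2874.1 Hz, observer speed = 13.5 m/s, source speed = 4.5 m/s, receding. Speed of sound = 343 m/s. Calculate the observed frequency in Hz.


Given values:
  f_s = 2874.1 Hz, v_o = 13.5 m/s, v_s = 4.5 m/s
  Direction: receding
Formula: f_o = f_s * (c - v_o) / (c + v_s)
Numerator: c - v_o = 343 - 13.5 = 329.5
Denominator: c + v_s = 343 + 4.5 = 347.5
f_o = 2874.1 * 329.5 / 347.5 = 2725.23

2725.23 Hz


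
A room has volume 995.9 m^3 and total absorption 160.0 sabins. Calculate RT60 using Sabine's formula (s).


Given values:
  V = 995.9 m^3
  A = 160.0 sabins
Formula: RT60 = 0.161 * V / A
Numerator: 0.161 * 995.9 = 160.3399
RT60 = 160.3399 / 160.0 = 1.002

1.002 s


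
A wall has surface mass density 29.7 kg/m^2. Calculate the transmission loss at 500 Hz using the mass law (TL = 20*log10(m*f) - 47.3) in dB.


Given values:
  m = 29.7 kg/m^2, f = 500 Hz
Formula: TL = 20 * log10(m * f) - 47.3
Compute m * f = 29.7 * 500 = 14850.0
Compute log10(14850.0) = 4.171726
Compute 20 * 4.171726 = 83.4345
TL = 83.4345 - 47.3 = 36.13

36.13 dB


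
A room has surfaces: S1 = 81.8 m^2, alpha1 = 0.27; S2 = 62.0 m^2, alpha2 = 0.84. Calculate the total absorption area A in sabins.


Given surfaces:
  Surface 1: 81.8 * 0.27 = 22.086
  Surface 2: 62.0 * 0.84 = 52.08
Formula: A = sum(Si * alpha_i)
A = 22.086 + 52.08
A = 74.17

74.17 sabins


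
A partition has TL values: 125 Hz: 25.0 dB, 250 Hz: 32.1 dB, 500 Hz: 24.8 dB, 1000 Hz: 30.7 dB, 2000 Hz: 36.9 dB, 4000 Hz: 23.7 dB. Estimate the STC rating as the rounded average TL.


Given TL values at each frequency:
  125 Hz: 25.0 dB
  250 Hz: 32.1 dB
  500 Hz: 24.8 dB
  1000 Hz: 30.7 dB
  2000 Hz: 36.9 dB
  4000 Hz: 23.7 dB
Formula: STC ~ round(average of TL values)
Sum = 25.0 + 32.1 + 24.8 + 30.7 + 36.9 + 23.7 = 173.2
Average = 173.2 / 6 = 28.87
Rounded: 29

29


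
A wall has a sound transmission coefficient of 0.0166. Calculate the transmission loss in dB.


Given values:
  tau = 0.0166
Formula: TL = 10 * log10(1 / tau)
Compute 1 / tau = 1 / 0.0166 = 60.241
Compute log10(60.241) = 1.779892
TL = 10 * 1.779892 = 17.8

17.8 dB


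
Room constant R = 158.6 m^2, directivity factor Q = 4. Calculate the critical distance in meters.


Given values:
  R = 158.6 m^2, Q = 4
Formula: d_c = 0.141 * sqrt(Q * R)
Compute Q * R = 4 * 158.6 = 634.4
Compute sqrt(634.4) = 25.1873
d_c = 0.141 * 25.1873 = 3.551

3.551 m


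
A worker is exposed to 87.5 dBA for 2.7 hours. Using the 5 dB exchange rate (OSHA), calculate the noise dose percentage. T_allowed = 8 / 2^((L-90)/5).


Given values:
  L = 87.5 dBA, T = 2.7 hours
Formula: T_allowed = 8 / 2^((L - 90) / 5)
Compute exponent: (87.5 - 90) / 5 = -0.5
Compute 2^(-0.5) = 0.707107
T_allowed = 8 / 0.707107 = 11.313705 hours
Dose = (T / T_allowed) * 100
Dose = (2.7 / 11.313705) * 100 = 23.86

23.86 %


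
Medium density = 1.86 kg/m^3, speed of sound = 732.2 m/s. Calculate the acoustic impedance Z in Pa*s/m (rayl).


Given values:
  rho = 1.86 kg/m^3
  c = 732.2 m/s
Formula: Z = rho * c
Z = 1.86 * 732.2
Z = 1361.89

1361.89 rayl


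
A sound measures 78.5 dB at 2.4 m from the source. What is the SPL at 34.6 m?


Given values:
  SPL1 = 78.5 dB, r1 = 2.4 m, r2 = 34.6 m
Formula: SPL2 = SPL1 - 20 * log10(r2 / r1)
Compute ratio: r2 / r1 = 34.6 / 2.4 = 14.4167
Compute log10: log10(14.4167) = 1.158866
Compute drop: 20 * 1.158866 = 23.1773
SPL2 = 78.5 - 23.1773 = 55.32

55.32 dB


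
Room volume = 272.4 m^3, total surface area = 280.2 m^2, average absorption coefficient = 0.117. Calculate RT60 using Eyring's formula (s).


Given values:
  V = 272.4 m^3, S = 280.2 m^2, alpha = 0.117
Formula: RT60 = 0.161 * V / (-S * ln(1 - alpha))
Compute ln(1 - 0.117) = ln(0.883) = -0.12443
Denominator: -280.2 * -0.12443 = 34.8653
Numerator: 0.161 * 272.4 = 43.8564
RT60 = 43.8564 / 34.8653 = 1.258

1.258 s


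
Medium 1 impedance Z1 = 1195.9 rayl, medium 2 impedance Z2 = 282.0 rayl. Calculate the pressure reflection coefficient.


Given values:
  Z1 = 1195.9 rayl, Z2 = 282.0 rayl
Formula: R = (Z2 - Z1) / (Z2 + Z1)
Numerator: Z2 - Z1 = 282.0 - 1195.9 = -913.9
Denominator: Z2 + Z1 = 282.0 + 1195.9 = 1477.9
R = -913.9 / 1477.9 = -0.6184

-0.6184


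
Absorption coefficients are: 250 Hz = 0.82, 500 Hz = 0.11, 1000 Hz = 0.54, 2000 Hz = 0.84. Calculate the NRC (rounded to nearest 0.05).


Given values:
  a_250 = 0.82, a_500 = 0.11
  a_1000 = 0.54, a_2000 = 0.84
Formula: NRC = (a250 + a500 + a1000 + a2000) / 4
Sum = 0.82 + 0.11 + 0.54 + 0.84 = 2.31
NRC = 2.31 / 4 = 0.5775
Rounded to nearest 0.05: 0.6

0.6


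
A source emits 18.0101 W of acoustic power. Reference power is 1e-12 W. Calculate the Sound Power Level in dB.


Given values:
  W = 18.0101 W
  W_ref = 1e-12 W
Formula: SWL = 10 * log10(W / W_ref)
Compute ratio: W / W_ref = 18010100000000
Compute log10: log10(18010100000000) = 13.255516
Multiply: SWL = 10 * 13.255516 = 132.56

132.56 dB


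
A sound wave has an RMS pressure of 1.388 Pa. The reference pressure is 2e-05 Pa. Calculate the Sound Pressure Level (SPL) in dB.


Given values:
  p = 1.388 Pa
  p_ref = 2e-05 Pa
Formula: SPL = 20 * log10(p / p_ref)
Compute ratio: p / p_ref = 1.388 / 2e-05 = 69400
Compute log10: log10(69400) = 4.841359
Multiply: SPL = 20 * 4.841359 = 96.83

96.83 dB


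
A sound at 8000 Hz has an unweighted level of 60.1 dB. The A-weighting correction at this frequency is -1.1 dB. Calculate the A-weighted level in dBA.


Given values:
  SPL = 60.1 dB
  A-weighting at 8000 Hz = -1.1 dB
Formula: L_A = SPL + A_weight
L_A = 60.1 + (-1.1)
L_A = 59.0

59.0 dBA


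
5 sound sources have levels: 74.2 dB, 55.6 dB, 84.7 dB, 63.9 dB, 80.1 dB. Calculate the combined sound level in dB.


Formula: L_total = 10 * log10( sum(10^(Li/10)) )
  Source 1: 10^(74.2/10) = 26302679.919
  Source 2: 10^(55.6/10) = 363078.0548
  Source 3: 10^(84.7/10) = 295120922.6666
  Source 4: 10^(63.9/10) = 2454708.9157
  Source 5: 10^(80.1/10) = 102329299.2281
Sum of linear values = 426570688.7842
L_total = 10 * log10(426570688.7842) = 86.3

86.3 dB


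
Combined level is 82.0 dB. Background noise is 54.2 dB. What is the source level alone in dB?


Given values:
  L_total = 82.0 dB, L_bg = 54.2 dB
Formula: L_source = 10 * log10(10^(L_total/10) - 10^(L_bg/10))
Convert to linear:
  10^(82.0/10) = 158489319.2461
  10^(54.2/10) = 263026.7992
Difference: 158489319.2461 - 263026.7992 = 158226292.4469
L_source = 10 * log10(158226292.4469) = 81.99

81.99 dB


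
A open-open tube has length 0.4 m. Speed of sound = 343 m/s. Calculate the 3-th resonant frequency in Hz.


Given values:
  Tube type: open-open, L = 0.4 m, c = 343 m/s, n = 3
Formula: f_n = n * c / (2 * L)
Compute 2 * L = 2 * 0.4 = 0.8
f = 3 * 343 / 0.8
f = 1286.25

1286.25 Hz


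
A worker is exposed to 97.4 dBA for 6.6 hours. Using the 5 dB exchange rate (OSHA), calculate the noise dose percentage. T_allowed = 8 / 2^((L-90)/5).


Given values:
  L = 97.4 dBA, T = 6.6 hours
Formula: T_allowed = 8 / 2^((L - 90) / 5)
Compute exponent: (97.4 - 90) / 5 = 1.48
Compute 2^(1.48) = 2.789487
T_allowed = 8 / 2.789487 = 2.867911 hours
Dose = (T / T_allowed) * 100
Dose = (6.6 / 2.867911) * 100 = 230.13

230.13 %


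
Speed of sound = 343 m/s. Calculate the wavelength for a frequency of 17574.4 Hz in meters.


Given values:
  c = 343 m/s, f = 17574.4 Hz
Formula: lambda = c / f
lambda = 343 / 17574.4
lambda = 0.0195

0.0195 m


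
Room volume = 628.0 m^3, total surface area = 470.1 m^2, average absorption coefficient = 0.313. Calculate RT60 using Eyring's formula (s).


Given values:
  V = 628.0 m^3, S = 470.1 m^2, alpha = 0.313
Formula: RT60 = 0.161 * V / (-S * ln(1 - alpha))
Compute ln(1 - 0.313) = ln(0.687) = -0.375421
Denominator: -470.1 * -0.375421 = 176.4854
Numerator: 0.161 * 628.0 = 101.108
RT60 = 101.108 / 176.4854 = 0.573

0.573 s


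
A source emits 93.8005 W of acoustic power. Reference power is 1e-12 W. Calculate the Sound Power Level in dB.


Given values:
  W = 93.8005 W
  W_ref = 1e-12 W
Formula: SWL = 10 * log10(W / W_ref)
Compute ratio: W / W_ref = 93800500000000
Compute log10: log10(93800500000000) = 13.972205
Multiply: SWL = 10 * 13.972205 = 139.72

139.72 dB


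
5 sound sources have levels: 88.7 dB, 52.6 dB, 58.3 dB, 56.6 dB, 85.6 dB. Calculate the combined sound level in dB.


Formula: L_total = 10 * log10( sum(10^(Li/10)) )
  Source 1: 10^(88.7/10) = 741310241.3009
  Source 2: 10^(52.6/10) = 181970.0859
  Source 3: 10^(58.3/10) = 676082.9754
  Source 4: 10^(56.6/10) = 457088.1896
  Source 5: 10^(85.6/10) = 363078054.7701
Sum of linear values = 1105703437.3219
L_total = 10 * log10(1105703437.3219) = 90.44

90.44 dB


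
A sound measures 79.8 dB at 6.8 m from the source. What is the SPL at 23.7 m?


Given values:
  SPL1 = 79.8 dB, r1 = 6.8 m, r2 = 23.7 m
Formula: SPL2 = SPL1 - 20 * log10(r2 / r1)
Compute ratio: r2 / r1 = 23.7 / 6.8 = 3.4853
Compute log10: log10(3.4853) = 0.54224
Compute drop: 20 * 0.54224 = 10.8448
SPL2 = 79.8 - 10.8448 = 68.96

68.96 dB


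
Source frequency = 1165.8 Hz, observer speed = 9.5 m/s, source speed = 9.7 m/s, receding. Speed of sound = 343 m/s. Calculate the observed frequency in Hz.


Given values:
  f_s = 1165.8 Hz, v_o = 9.5 m/s, v_s = 9.7 m/s
  Direction: receding
Formula: f_o = f_s * (c - v_o) / (c + v_s)
Numerator: c - v_o = 343 - 9.5 = 333.5
Denominator: c + v_s = 343 + 9.7 = 352.7
f_o = 1165.8 * 333.5 / 352.7 = 1102.34

1102.34 Hz


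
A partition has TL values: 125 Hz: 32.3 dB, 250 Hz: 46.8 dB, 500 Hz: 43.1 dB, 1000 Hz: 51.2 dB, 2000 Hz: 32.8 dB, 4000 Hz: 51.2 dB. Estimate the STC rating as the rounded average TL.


Given TL values at each frequency:
  125 Hz: 32.3 dB
  250 Hz: 46.8 dB
  500 Hz: 43.1 dB
  1000 Hz: 51.2 dB
  2000 Hz: 32.8 dB
  4000 Hz: 51.2 dB
Formula: STC ~ round(average of TL values)
Sum = 32.3 + 46.8 + 43.1 + 51.2 + 32.8 + 51.2 = 257.4
Average = 257.4 / 6 = 42.9
Rounded: 43

43


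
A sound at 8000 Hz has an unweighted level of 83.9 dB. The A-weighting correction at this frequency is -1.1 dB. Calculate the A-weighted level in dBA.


Given values:
  SPL = 83.9 dB
  A-weighting at 8000 Hz = -1.1 dB
Formula: L_A = SPL + A_weight
L_A = 83.9 + (-1.1)
L_A = 82.8

82.8 dBA


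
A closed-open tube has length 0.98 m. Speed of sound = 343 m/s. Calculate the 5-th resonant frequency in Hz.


Given values:
  Tube type: closed-open, L = 0.98 m, c = 343 m/s, n = 5
Formula: f_n = (2n - 1) * c / (4 * L)
Compute 2n - 1 = 2*5 - 1 = 9
Compute 4 * L = 4 * 0.98 = 3.92
f = 9 * 343 / 3.92
f = 787.5

787.5 Hz


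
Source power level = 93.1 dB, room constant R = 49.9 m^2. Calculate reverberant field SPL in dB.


Given values:
  Lw = 93.1 dB, R = 49.9 m^2
Formula: SPL = Lw + 10 * log10(4 / R)
Compute 4 / R = 4 / 49.9 = 0.08016
Compute 10 * log10(0.08016) = -10.9604
SPL = 93.1 + (-10.9604) = 82.14

82.14 dB


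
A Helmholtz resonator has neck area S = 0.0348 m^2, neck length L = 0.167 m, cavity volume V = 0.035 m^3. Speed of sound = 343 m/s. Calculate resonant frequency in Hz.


Given values:
  S = 0.0348 m^2, L = 0.167 m, V = 0.035 m^3, c = 343 m/s
Formula: f = (c / (2*pi)) * sqrt(S / (V * L))
Compute V * L = 0.035 * 0.167 = 0.005845
Compute S / (V * L) = 0.0348 / 0.005845 = 5.9538
Compute sqrt(5.9538) = 2.440041
Compute c / (2*pi) = 343 / 6.283185 = 54.590148
f = 54.590148 * 2.440041 = 133.2

133.2 Hz


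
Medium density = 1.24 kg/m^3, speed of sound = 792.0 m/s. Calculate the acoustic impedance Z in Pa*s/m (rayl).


Given values:
  rho = 1.24 kg/m^3
  c = 792.0 m/s
Formula: Z = rho * c
Z = 1.24 * 792.0
Z = 982.08

982.08 rayl


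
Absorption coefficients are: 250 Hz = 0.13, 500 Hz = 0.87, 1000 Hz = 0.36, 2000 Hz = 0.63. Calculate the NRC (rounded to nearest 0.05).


Given values:
  a_250 = 0.13, a_500 = 0.87
  a_1000 = 0.36, a_2000 = 0.63
Formula: NRC = (a250 + a500 + a1000 + a2000) / 4
Sum = 0.13 + 0.87 + 0.36 + 0.63 = 1.99
NRC = 1.99 / 4 = 0.4975
Rounded to nearest 0.05: 0.5

0.5


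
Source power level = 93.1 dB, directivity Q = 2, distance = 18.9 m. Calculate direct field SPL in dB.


Given values:
  Lw = 93.1 dB, Q = 2, r = 18.9 m
Formula: SPL = Lw + 10 * log10(Q / (4 * pi * r^2))
Compute 4 * pi * r^2 = 4 * pi * 18.9^2 = 4488.8332
Compute Q / denom = 2 / 4488.8332 = 0.00044555
Compute 10 * log10(0.00044555) = -33.511
SPL = 93.1 + (-33.511) = 59.59

59.59 dB


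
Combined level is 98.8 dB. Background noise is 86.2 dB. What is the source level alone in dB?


Given values:
  L_total = 98.8 dB, L_bg = 86.2 dB
Formula: L_source = 10 * log10(10^(L_total/10) - 10^(L_bg/10))
Convert to linear:
  10^(98.8/10) = 7585775750.2918
  10^(86.2/10) = 416869383.4703
Difference: 7585775750.2918 - 416869383.4703 = 7168906366.8215
L_source = 10 * log10(7168906366.8215) = 98.55

98.55 dB


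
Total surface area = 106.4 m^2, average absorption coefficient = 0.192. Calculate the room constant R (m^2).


Given values:
  S = 106.4 m^2, alpha = 0.192
Formula: R = S * alpha / (1 - alpha)
Numerator: 106.4 * 0.192 = 20.4288
Denominator: 1 - 0.192 = 0.808
R = 20.4288 / 0.808 = 25.28

25.28 m^2


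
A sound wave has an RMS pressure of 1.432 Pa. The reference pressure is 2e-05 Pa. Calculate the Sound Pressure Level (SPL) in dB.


Given values:
  p = 1.432 Pa
  p_ref = 2e-05 Pa
Formula: SPL = 20 * log10(p / p_ref)
Compute ratio: p / p_ref = 1.432 / 2e-05 = 71600
Compute log10: log10(71600) = 4.854913
Multiply: SPL = 20 * 4.854913 = 97.1

97.1 dB


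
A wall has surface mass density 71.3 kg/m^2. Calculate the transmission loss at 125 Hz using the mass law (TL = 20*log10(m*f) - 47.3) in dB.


Given values:
  m = 71.3 kg/m^2, f = 125 Hz
Formula: TL = 20 * log10(m * f) - 47.3
Compute m * f = 71.3 * 125 = 8912.5
Compute log10(8912.5) = 3.95
Compute 20 * 3.95 = 79.0
TL = 79.0 - 47.3 = 31.7

31.7 dB


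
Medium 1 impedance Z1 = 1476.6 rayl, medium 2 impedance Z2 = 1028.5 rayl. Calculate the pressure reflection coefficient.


Given values:
  Z1 = 1476.6 rayl, Z2 = 1028.5 rayl
Formula: R = (Z2 - Z1) / (Z2 + Z1)
Numerator: Z2 - Z1 = 1028.5 - 1476.6 = -448.1
Denominator: Z2 + Z1 = 1028.5 + 1476.6 = 2505.1
R = -448.1 / 2505.1 = -0.1789

-0.1789


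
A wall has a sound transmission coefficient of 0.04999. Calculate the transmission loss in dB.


Given values:
  tau = 0.04999
Formula: TL = 10 * log10(1 / tau)
Compute 1 / tau = 1 / 0.04999 = 20.004
Compute log10(20.004) = 1.301117
TL = 10 * 1.301117 = 13.01

13.01 dB


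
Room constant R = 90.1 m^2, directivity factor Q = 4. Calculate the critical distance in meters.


Given values:
  R = 90.1 m^2, Q = 4
Formula: d_c = 0.141 * sqrt(Q * R)
Compute Q * R = 4 * 90.1 = 360.4
Compute sqrt(360.4) = 18.9842
d_c = 0.141 * 18.9842 = 2.677

2.677 m


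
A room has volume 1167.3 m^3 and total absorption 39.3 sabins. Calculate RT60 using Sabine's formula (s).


Given values:
  V = 1167.3 m^3
  A = 39.3 sabins
Formula: RT60 = 0.161 * V / A
Numerator: 0.161 * 1167.3 = 187.9353
RT60 = 187.9353 / 39.3 = 4.782

4.782 s


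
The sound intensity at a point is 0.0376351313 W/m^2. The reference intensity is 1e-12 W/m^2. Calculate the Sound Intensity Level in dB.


Given values:
  I = 0.0376351313 W/m^2
  I_ref = 1e-12 W/m^2
Formula: SIL = 10 * log10(I / I_ref)
Compute ratio: I / I_ref = 37635131300
Compute log10: log10(37635131300) = 10.575593
Multiply: SIL = 10 * 10.575593 = 105.76

105.76 dB


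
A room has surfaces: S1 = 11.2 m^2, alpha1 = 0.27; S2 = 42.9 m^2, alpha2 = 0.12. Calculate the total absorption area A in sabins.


Given surfaces:
  Surface 1: 11.2 * 0.27 = 3.024
  Surface 2: 42.9 * 0.12 = 5.148
Formula: A = sum(Si * alpha_i)
A = 3.024 + 5.148
A = 8.17

8.17 sabins


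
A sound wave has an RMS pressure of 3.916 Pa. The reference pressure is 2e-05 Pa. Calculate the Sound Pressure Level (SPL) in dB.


Given values:
  p = 3.916 Pa
  p_ref = 2e-05 Pa
Formula: SPL = 20 * log10(p / p_ref)
Compute ratio: p / p_ref = 3.916 / 2e-05 = 195800
Compute log10: log10(195800) = 5.291813
Multiply: SPL = 20 * 5.291813 = 105.84

105.84 dB


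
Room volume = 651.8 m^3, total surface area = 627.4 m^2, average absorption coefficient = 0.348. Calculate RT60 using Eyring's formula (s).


Given values:
  V = 651.8 m^3, S = 627.4 m^2, alpha = 0.348
Formula: RT60 = 0.161 * V / (-S * ln(1 - alpha))
Compute ln(1 - 0.348) = ln(0.652) = -0.427711
Denominator: -627.4 * -0.427711 = 268.3459
Numerator: 0.161 * 651.8 = 104.9398
RT60 = 104.9398 / 268.3459 = 0.391

0.391 s


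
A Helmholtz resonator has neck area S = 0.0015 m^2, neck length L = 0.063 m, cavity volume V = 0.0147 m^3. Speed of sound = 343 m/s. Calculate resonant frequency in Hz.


Given values:
  S = 0.0015 m^2, L = 0.063 m, V = 0.0147 m^3, c = 343 m/s
Formula: f = (c / (2*pi)) * sqrt(S / (V * L))
Compute V * L = 0.0147 * 0.063 = 0.0009261
Compute S / (V * L) = 0.0015 / 0.0009261 = 1.6197
Compute sqrt(1.6197) = 1.272674
Compute c / (2*pi) = 343 / 6.283185 = 54.590148
f = 54.590148 * 1.272674 = 69.48

69.48 Hz


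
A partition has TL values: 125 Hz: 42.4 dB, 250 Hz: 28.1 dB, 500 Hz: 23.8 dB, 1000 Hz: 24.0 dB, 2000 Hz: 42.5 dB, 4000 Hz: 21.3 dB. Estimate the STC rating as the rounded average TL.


Given TL values at each frequency:
  125 Hz: 42.4 dB
  250 Hz: 28.1 dB
  500 Hz: 23.8 dB
  1000 Hz: 24.0 dB
  2000 Hz: 42.5 dB
  4000 Hz: 21.3 dB
Formula: STC ~ round(average of TL values)
Sum = 42.4 + 28.1 + 23.8 + 24.0 + 42.5 + 21.3 = 182.1
Average = 182.1 / 6 = 30.35
Rounded: 30

30


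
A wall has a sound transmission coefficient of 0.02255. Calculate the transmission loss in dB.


Given values:
  tau = 0.02255
Formula: TL = 10 * log10(1 / tau)
Compute 1 / tau = 1 / 0.02255 = 44.3459
Compute log10(44.3459) = 1.646853
TL = 10 * 1.646853 = 16.47

16.47 dB


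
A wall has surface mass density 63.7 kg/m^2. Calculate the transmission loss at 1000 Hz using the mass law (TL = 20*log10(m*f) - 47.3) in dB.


Given values:
  m = 63.7 kg/m^2, f = 1000 Hz
Formula: TL = 20 * log10(m * f) - 47.3
Compute m * f = 63.7 * 1000 = 63700.0
Compute log10(63700.0) = 4.804139
Compute 20 * 4.804139 = 96.0828
TL = 96.0828 - 47.3 = 48.78

48.78 dB


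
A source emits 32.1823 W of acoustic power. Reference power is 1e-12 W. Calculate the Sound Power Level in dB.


Given values:
  W = 32.1823 W
  W_ref = 1e-12 W
Formula: SWL = 10 * log10(W / W_ref)
Compute ratio: W / W_ref = 32182300000000
Compute log10: log10(32182300000000) = 13.507617
Multiply: SWL = 10 * 13.507617 = 135.08

135.08 dB


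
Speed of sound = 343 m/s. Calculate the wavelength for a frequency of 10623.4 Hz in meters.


Given values:
  c = 343 m/s, f = 10623.4 Hz
Formula: lambda = c / f
lambda = 343 / 10623.4
lambda = 0.0323

0.0323 m


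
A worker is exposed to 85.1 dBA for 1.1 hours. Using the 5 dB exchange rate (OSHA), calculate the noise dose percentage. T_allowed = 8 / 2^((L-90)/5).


Given values:
  L = 85.1 dBA, T = 1.1 hours
Formula: T_allowed = 8 / 2^((L - 90) / 5)
Compute exponent: (85.1 - 90) / 5 = -0.98
Compute 2^(-0.98) = 0.50698
T_allowed = 8 / 0.50698 = 15.779715 hours
Dose = (T / T_allowed) * 100
Dose = (1.1 / 15.779715) * 100 = 6.97

6.97 %


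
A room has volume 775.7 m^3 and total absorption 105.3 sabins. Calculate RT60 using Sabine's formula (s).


Given values:
  V = 775.7 m^3
  A = 105.3 sabins
Formula: RT60 = 0.161 * V / A
Numerator: 0.161 * 775.7 = 124.8877
RT60 = 124.8877 / 105.3 = 1.186

1.186 s


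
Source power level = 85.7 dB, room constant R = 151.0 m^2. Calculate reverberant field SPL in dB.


Given values:
  Lw = 85.7 dB, R = 151.0 m^2
Formula: SPL = Lw + 10 * log10(4 / R)
Compute 4 / R = 4 / 151.0 = 0.02649
Compute 10 * log10(0.02649) = -15.7692
SPL = 85.7 + (-15.7692) = 69.93

69.93 dB


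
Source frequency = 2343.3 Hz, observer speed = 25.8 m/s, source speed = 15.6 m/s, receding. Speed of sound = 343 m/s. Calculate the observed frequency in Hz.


Given values:
  f_s = 2343.3 Hz, v_o = 25.8 m/s, v_s = 15.6 m/s
  Direction: receding
Formula: f_o = f_s * (c - v_o) / (c + v_s)
Numerator: c - v_o = 343 - 25.8 = 317.2
Denominator: c + v_s = 343 + 15.6 = 358.6
f_o = 2343.3 * 317.2 / 358.6 = 2072.77

2072.77 Hz


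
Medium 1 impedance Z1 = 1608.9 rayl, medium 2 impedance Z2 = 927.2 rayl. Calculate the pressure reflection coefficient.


Given values:
  Z1 = 1608.9 rayl, Z2 = 927.2 rayl
Formula: R = (Z2 - Z1) / (Z2 + Z1)
Numerator: Z2 - Z1 = 927.2 - 1608.9 = -681.7
Denominator: Z2 + Z1 = 927.2 + 1608.9 = 2536.1
R = -681.7 / 2536.1 = -0.2688

-0.2688


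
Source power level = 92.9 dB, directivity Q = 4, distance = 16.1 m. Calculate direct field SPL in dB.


Given values:
  Lw = 92.9 dB, Q = 4, r = 16.1 m
Formula: SPL = Lw + 10 * log10(Q / (4 * pi * r^2))
Compute 4 * pi * r^2 = 4 * pi * 16.1^2 = 3257.3289
Compute Q / denom = 4 / 3257.3289 = 0.001228
Compute 10 * log10(0.001228) = -29.108
SPL = 92.9 + (-29.108) = 63.79

63.79 dB


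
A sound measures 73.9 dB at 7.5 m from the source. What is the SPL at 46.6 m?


Given values:
  SPL1 = 73.9 dB, r1 = 7.5 m, r2 = 46.6 m
Formula: SPL2 = SPL1 - 20 * log10(r2 / r1)
Compute ratio: r2 / r1 = 46.6 / 7.5 = 6.2133
Compute log10: log10(6.2133) = 0.793322
Compute drop: 20 * 0.793322 = 15.8664
SPL2 = 73.9 - 15.8664 = 58.03

58.03 dB


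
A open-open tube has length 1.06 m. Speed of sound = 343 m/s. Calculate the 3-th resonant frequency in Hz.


Given values:
  Tube type: open-open, L = 1.06 m, c = 343 m/s, n = 3
Formula: f_n = n * c / (2 * L)
Compute 2 * L = 2 * 1.06 = 2.12
f = 3 * 343 / 2.12
f = 485.38

485.38 Hz


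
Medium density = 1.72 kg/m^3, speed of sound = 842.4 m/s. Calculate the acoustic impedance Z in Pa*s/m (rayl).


Given values:
  rho = 1.72 kg/m^3
  c = 842.4 m/s
Formula: Z = rho * c
Z = 1.72 * 842.4
Z = 1448.93

1448.93 rayl


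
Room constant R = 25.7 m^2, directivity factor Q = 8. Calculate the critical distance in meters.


Given values:
  R = 25.7 m^2, Q = 8
Formula: d_c = 0.141 * sqrt(Q * R)
Compute Q * R = 8 * 25.7 = 205.6
Compute sqrt(205.6) = 14.3388
d_c = 0.141 * 14.3388 = 2.022

2.022 m


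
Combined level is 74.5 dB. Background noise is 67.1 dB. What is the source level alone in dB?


Given values:
  L_total = 74.5 dB, L_bg = 67.1 dB
Formula: L_source = 10 * log10(10^(L_total/10) - 10^(L_bg/10))
Convert to linear:
  10^(74.5/10) = 28183829.3126
  10^(67.1/10) = 5128613.8399
Difference: 28183829.3126 - 5128613.8399 = 23055215.4727
L_source = 10 * log10(23055215.4727) = 73.63

73.63 dB


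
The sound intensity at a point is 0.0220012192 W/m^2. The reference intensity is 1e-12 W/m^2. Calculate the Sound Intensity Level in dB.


Given values:
  I = 0.0220012192 W/m^2
  I_ref = 1e-12 W/m^2
Formula: SIL = 10 * log10(I / I_ref)
Compute ratio: I / I_ref = 22001219200
Compute log10: log10(22001219200) = 10.342447
Multiply: SIL = 10 * 10.342447 = 103.42

103.42 dB


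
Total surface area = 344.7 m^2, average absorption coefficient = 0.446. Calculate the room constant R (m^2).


Given values:
  S = 344.7 m^2, alpha = 0.446
Formula: R = S * alpha / (1 - alpha)
Numerator: 344.7 * 0.446 = 153.7362
Denominator: 1 - 0.446 = 0.554
R = 153.7362 / 0.554 = 277.5

277.5 m^2


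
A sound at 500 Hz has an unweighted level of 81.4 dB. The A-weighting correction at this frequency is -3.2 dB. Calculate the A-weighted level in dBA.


Given values:
  SPL = 81.4 dB
  A-weighting at 500 Hz = -3.2 dB
Formula: L_A = SPL + A_weight
L_A = 81.4 + (-3.2)
L_A = 78.2

78.2 dBA


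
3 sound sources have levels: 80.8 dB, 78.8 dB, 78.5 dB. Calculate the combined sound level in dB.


Formula: L_total = 10 * log10( sum(10^(Li/10)) )
  Source 1: 10^(80.8/10) = 120226443.4617
  Source 2: 10^(78.8/10) = 75857757.5029
  Source 3: 10^(78.5/10) = 70794578.4384
Sum of linear values = 266878779.403
L_total = 10 * log10(266878779.403) = 84.26

84.26 dB


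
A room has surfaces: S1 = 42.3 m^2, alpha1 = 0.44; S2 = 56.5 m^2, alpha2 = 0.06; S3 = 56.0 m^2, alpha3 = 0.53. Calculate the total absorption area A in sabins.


Given surfaces:
  Surface 1: 42.3 * 0.44 = 18.612
  Surface 2: 56.5 * 0.06 = 3.39
  Surface 3: 56.0 * 0.53 = 29.68
Formula: A = sum(Si * alpha_i)
A = 18.612 + 3.39 + 29.68
A = 51.68

51.68 sabins


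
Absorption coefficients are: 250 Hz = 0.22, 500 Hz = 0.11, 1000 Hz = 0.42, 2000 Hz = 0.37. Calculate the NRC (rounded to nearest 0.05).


Given values:
  a_250 = 0.22, a_500 = 0.11
  a_1000 = 0.42, a_2000 = 0.37
Formula: NRC = (a250 + a500 + a1000 + a2000) / 4
Sum = 0.22 + 0.11 + 0.42 + 0.37 = 1.12
NRC = 1.12 / 4 = 0.28
Rounded to nearest 0.05: 0.3

0.3


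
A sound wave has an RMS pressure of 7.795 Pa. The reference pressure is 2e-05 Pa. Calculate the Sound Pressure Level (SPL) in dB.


Given values:
  p = 7.795 Pa
  p_ref = 2e-05 Pa
Formula: SPL = 20 * log10(p / p_ref)
Compute ratio: p / p_ref = 7.795 / 2e-05 = 389750
Compute log10: log10(389750) = 5.590786
Multiply: SPL = 20 * 5.590786 = 111.82

111.82 dB


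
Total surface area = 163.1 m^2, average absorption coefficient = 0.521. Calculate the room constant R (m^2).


Given values:
  S = 163.1 m^2, alpha = 0.521
Formula: R = S * alpha / (1 - alpha)
Numerator: 163.1 * 0.521 = 84.9751
Denominator: 1 - 0.521 = 0.479
R = 84.9751 / 0.479 = 177.4

177.4 m^2


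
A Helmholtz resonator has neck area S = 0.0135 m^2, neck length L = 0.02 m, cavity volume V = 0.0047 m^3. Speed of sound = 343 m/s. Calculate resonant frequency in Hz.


Given values:
  S = 0.0135 m^2, L = 0.02 m, V = 0.0047 m^3, c = 343 m/s
Formula: f = (c / (2*pi)) * sqrt(S / (V * L))
Compute V * L = 0.0047 * 0.02 = 9.4e-05
Compute S / (V * L) = 0.0135 / 9.4e-05 = 143.617
Compute sqrt(143.617) = 11.984031
Compute c / (2*pi) = 343 / 6.283185 = 54.590148
f = 54.590148 * 11.984031 = 654.21

654.21 Hz


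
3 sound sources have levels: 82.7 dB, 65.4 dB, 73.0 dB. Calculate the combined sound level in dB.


Formula: L_total = 10 * log10( sum(10^(Li/10)) )
  Source 1: 10^(82.7/10) = 186208713.6663
  Source 2: 10^(65.4/10) = 3467368.5045
  Source 3: 10^(73.0/10) = 19952623.1497
Sum of linear values = 209628705.3205
L_total = 10 * log10(209628705.3205) = 83.21

83.21 dB


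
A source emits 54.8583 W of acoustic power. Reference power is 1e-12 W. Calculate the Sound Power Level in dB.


Given values:
  W = 54.8583 W
  W_ref = 1e-12 W
Formula: SWL = 10 * log10(W / W_ref)
Compute ratio: W / W_ref = 54858300000000
Compute log10: log10(54858300000000) = 13.739242
Multiply: SWL = 10 * 13.739242 = 137.39

137.39 dB


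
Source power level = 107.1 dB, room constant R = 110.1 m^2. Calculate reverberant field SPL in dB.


Given values:
  Lw = 107.1 dB, R = 110.1 m^2
Formula: SPL = Lw + 10 * log10(4 / R)
Compute 4 / R = 4 / 110.1 = 0.036331
Compute 10 * log10(0.036331) = -14.3972
SPL = 107.1 + (-14.3972) = 92.7

92.7 dB


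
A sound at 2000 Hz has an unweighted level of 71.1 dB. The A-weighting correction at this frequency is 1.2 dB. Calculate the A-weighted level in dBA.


Given values:
  SPL = 71.1 dB
  A-weighting at 2000 Hz = 1.2 dB
Formula: L_A = SPL + A_weight
L_A = 71.1 + (1.2)
L_A = 72.3

72.3 dBA


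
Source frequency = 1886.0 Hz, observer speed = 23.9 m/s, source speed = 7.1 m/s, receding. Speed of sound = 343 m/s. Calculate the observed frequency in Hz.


Given values:
  f_s = 1886.0 Hz, v_o = 23.9 m/s, v_s = 7.1 m/s
  Direction: receding
Formula: f_o = f_s * (c - v_o) / (c + v_s)
Numerator: c - v_o = 343 - 23.9 = 319.1
Denominator: c + v_s = 343 + 7.1 = 350.1
f_o = 1886.0 * 319.1 / 350.1 = 1719.0

1719.0 Hz


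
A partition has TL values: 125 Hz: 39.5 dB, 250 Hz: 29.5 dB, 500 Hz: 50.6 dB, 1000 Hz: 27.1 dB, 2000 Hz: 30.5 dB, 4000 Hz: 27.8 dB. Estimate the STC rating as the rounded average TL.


Given TL values at each frequency:
  125 Hz: 39.5 dB
  250 Hz: 29.5 dB
  500 Hz: 50.6 dB
  1000 Hz: 27.1 dB
  2000 Hz: 30.5 dB
  4000 Hz: 27.8 dB
Formula: STC ~ round(average of TL values)
Sum = 39.5 + 29.5 + 50.6 + 27.1 + 30.5 + 27.8 = 205.0
Average = 205.0 / 6 = 34.17
Rounded: 34

34


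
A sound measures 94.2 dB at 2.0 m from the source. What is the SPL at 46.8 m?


Given values:
  SPL1 = 94.2 dB, r1 = 2.0 m, r2 = 46.8 m
Formula: SPL2 = SPL1 - 20 * log10(r2 / r1)
Compute ratio: r2 / r1 = 46.8 / 2.0 = 23.4
Compute log10: log10(23.4) = 1.369216
Compute drop: 20 * 1.369216 = 27.3843
SPL2 = 94.2 - 27.3843 = 66.82

66.82 dB


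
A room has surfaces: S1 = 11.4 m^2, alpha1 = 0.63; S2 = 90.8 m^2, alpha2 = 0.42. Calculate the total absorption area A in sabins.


Given surfaces:
  Surface 1: 11.4 * 0.63 = 7.182
  Surface 2: 90.8 * 0.42 = 38.136
Formula: A = sum(Si * alpha_i)
A = 7.182 + 38.136
A = 45.32

45.32 sabins


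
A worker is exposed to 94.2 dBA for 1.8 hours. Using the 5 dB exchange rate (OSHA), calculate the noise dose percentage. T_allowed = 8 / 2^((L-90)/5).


Given values:
  L = 94.2 dBA, T = 1.8 hours
Formula: T_allowed = 8 / 2^((L - 90) / 5)
Compute exponent: (94.2 - 90) / 5 = 0.84
Compute 2^(0.84) = 1.79005
T_allowed = 8 / 1.79005 = 4.469149 hours
Dose = (T / T_allowed) * 100
Dose = (1.8 / 4.469149) * 100 = 40.28

40.28 %


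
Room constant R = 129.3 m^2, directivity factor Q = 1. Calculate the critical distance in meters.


Given values:
  R = 129.3 m^2, Q = 1
Formula: d_c = 0.141 * sqrt(Q * R)
Compute Q * R = 1 * 129.3 = 129.3
Compute sqrt(129.3) = 11.371
d_c = 0.141 * 11.371 = 1.603

1.603 m


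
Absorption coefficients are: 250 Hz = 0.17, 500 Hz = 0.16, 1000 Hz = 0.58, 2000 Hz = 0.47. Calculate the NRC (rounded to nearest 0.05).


Given values:
  a_250 = 0.17, a_500 = 0.16
  a_1000 = 0.58, a_2000 = 0.47
Formula: NRC = (a250 + a500 + a1000 + a2000) / 4
Sum = 0.17 + 0.16 + 0.58 + 0.47 = 1.38
NRC = 1.38 / 4 = 0.345
Rounded to nearest 0.05: 0.35

0.35


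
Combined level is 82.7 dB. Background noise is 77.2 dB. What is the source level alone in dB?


Given values:
  L_total = 82.7 dB, L_bg = 77.2 dB
Formula: L_source = 10 * log10(10^(L_total/10) - 10^(L_bg/10))
Convert to linear:
  10^(82.7/10) = 186208713.6663
  10^(77.2/10) = 52480746.025
Difference: 186208713.6663 - 52480746.025 = 133727967.6413
L_source = 10 * log10(133727967.6413) = 81.26

81.26 dB


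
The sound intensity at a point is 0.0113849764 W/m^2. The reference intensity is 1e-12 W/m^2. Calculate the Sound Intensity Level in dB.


Given values:
  I = 0.0113849764 W/m^2
  I_ref = 1e-12 W/m^2
Formula: SIL = 10 * log10(I / I_ref)
Compute ratio: I / I_ref = 11384976400
Compute log10: log10(11384976400) = 10.056332
Multiply: SIL = 10 * 10.056332 = 100.56

100.56 dB


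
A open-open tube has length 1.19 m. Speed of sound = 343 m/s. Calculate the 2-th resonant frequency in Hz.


Given values:
  Tube type: open-open, L = 1.19 m, c = 343 m/s, n = 2
Formula: f_n = n * c / (2 * L)
Compute 2 * L = 2 * 1.19 = 2.38
f = 2 * 343 / 2.38
f = 288.24

288.24 Hz


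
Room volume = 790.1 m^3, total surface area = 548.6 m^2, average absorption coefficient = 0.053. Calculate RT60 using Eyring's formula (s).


Given values:
  V = 790.1 m^3, S = 548.6 m^2, alpha = 0.053
Formula: RT60 = 0.161 * V / (-S * ln(1 - alpha))
Compute ln(1 - 0.053) = ln(0.947) = -0.054456
Denominator: -548.6 * -0.054456 = 29.8746
Numerator: 0.161 * 790.1 = 127.2061
RT60 = 127.2061 / 29.8746 = 4.258

4.258 s


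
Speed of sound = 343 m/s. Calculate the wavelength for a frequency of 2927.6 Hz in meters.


Given values:
  c = 343 m/s, f = 2927.6 Hz
Formula: lambda = c / f
lambda = 343 / 2927.6
lambda = 0.1172

0.1172 m


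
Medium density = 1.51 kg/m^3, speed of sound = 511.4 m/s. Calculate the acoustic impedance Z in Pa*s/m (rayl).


Given values:
  rho = 1.51 kg/m^3
  c = 511.4 m/s
Formula: Z = rho * c
Z = 1.51 * 511.4
Z = 772.21

772.21 rayl


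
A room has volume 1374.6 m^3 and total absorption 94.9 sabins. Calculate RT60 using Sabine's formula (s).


Given values:
  V = 1374.6 m^3
  A = 94.9 sabins
Formula: RT60 = 0.161 * V / A
Numerator: 0.161 * 1374.6 = 221.3106
RT60 = 221.3106 / 94.9 = 2.332

2.332 s


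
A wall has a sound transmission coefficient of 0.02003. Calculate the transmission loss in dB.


Given values:
  tau = 0.02003
Formula: TL = 10 * log10(1 / tau)
Compute 1 / tau = 1 / 0.02003 = 49.9251
Compute log10(49.9251) = 1.698319
TL = 10 * 1.698319 = 16.98

16.98 dB


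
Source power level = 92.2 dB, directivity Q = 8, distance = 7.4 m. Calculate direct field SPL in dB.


Given values:
  Lw = 92.2 dB, Q = 8, r = 7.4 m
Formula: SPL = Lw + 10 * log10(Q / (4 * pi * r^2))
Compute 4 * pi * r^2 = 4 * pi * 7.4^2 = 688.1345
Compute Q / denom = 8 / 688.1345 = 0.01162563
Compute 10 * log10(0.01162563) = -19.3458
SPL = 92.2 + (-19.3458) = 72.85

72.85 dB


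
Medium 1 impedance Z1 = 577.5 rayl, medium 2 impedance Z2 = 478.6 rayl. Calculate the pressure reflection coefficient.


Given values:
  Z1 = 577.5 rayl, Z2 = 478.6 rayl
Formula: R = (Z2 - Z1) / (Z2 + Z1)
Numerator: Z2 - Z1 = 478.6 - 577.5 = -98.9
Denominator: Z2 + Z1 = 478.6 + 577.5 = 1056.1
R = -98.9 / 1056.1 = -0.0936

-0.0936


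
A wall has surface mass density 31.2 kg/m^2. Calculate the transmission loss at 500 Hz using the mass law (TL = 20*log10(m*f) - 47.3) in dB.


Given values:
  m = 31.2 kg/m^2, f = 500 Hz
Formula: TL = 20 * log10(m * f) - 47.3
Compute m * f = 31.2 * 500 = 15600.0
Compute log10(15600.0) = 4.193125
Compute 20 * 4.193125 = 83.8625
TL = 83.8625 - 47.3 = 36.56

36.56 dB


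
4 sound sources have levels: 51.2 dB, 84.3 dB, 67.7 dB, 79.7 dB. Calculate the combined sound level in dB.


Formula: L_total = 10 * log10( sum(10^(Li/10)) )
  Source 1: 10^(51.2/10) = 131825.6739
  Source 2: 10^(84.3/10) = 269153480.3927
  Source 3: 10^(67.7/10) = 5888436.5536
  Source 4: 10^(79.7/10) = 93325430.0797
Sum of linear values = 368499172.6999
L_total = 10 * log10(368499172.6999) = 85.66

85.66 dB


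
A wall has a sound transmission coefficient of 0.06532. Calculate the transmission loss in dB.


Given values:
  tau = 0.06532
Formula: TL = 10 * log10(1 / tau)
Compute 1 / tau = 1 / 0.06532 = 15.3092
Compute log10(15.3092) = 1.184952
TL = 10 * 1.184952 = 11.85

11.85 dB


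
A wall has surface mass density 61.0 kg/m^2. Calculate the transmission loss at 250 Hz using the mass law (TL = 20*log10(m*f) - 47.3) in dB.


Given values:
  m = 61.0 kg/m^2, f = 250 Hz
Formula: TL = 20 * log10(m * f) - 47.3
Compute m * f = 61.0 * 250 = 15250.0
Compute log10(15250.0) = 4.18327
Compute 20 * 4.18327 = 83.6654
TL = 83.6654 - 47.3 = 36.37

36.37 dB


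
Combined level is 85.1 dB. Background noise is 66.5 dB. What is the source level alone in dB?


Given values:
  L_total = 85.1 dB, L_bg = 66.5 dB
Formula: L_source = 10 * log10(10^(L_total/10) - 10^(L_bg/10))
Convert to linear:
  10^(85.1/10) = 323593656.9296
  10^(66.5/10) = 4466835.9215
Difference: 323593656.9296 - 4466835.9215 = 319126821.0081
L_source = 10 * log10(319126821.0081) = 85.04

85.04 dB


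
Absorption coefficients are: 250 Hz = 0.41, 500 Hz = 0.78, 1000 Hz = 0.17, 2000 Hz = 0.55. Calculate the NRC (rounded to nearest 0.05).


Given values:
  a_250 = 0.41, a_500 = 0.78
  a_1000 = 0.17, a_2000 = 0.55
Formula: NRC = (a250 + a500 + a1000 + a2000) / 4
Sum = 0.41 + 0.78 + 0.17 + 0.55 = 1.91
NRC = 1.91 / 4 = 0.4775
Rounded to nearest 0.05: 0.5

0.5


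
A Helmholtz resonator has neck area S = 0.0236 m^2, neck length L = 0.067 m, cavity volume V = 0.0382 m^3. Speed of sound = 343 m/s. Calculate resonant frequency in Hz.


Given values:
  S = 0.0236 m^2, L = 0.067 m, V = 0.0382 m^3, c = 343 m/s
Formula: f = (c / (2*pi)) * sqrt(S / (V * L))
Compute V * L = 0.0382 * 0.067 = 0.0025594
Compute S / (V * L) = 0.0236 / 0.0025594 = 9.2209
Compute sqrt(9.2209) = 3.036593
Compute c / (2*pi) = 343 / 6.283185 = 54.590148
f = 54.590148 * 3.036593 = 165.77

165.77 Hz


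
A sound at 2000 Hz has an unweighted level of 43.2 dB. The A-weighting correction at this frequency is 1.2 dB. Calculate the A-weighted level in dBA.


Given values:
  SPL = 43.2 dB
  A-weighting at 2000 Hz = 1.2 dB
Formula: L_A = SPL + A_weight
L_A = 43.2 + (1.2)
L_A = 44.4

44.4 dBA


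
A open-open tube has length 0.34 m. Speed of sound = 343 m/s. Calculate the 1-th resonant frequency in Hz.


Given values:
  Tube type: open-open, L = 0.34 m, c = 343 m/s, n = 1
Formula: f_n = n * c / (2 * L)
Compute 2 * L = 2 * 0.34 = 0.68
f = 1 * 343 / 0.68
f = 504.41

504.41 Hz


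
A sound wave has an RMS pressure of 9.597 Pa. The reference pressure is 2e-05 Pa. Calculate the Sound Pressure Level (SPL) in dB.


Given values:
  p = 9.597 Pa
  p_ref = 2e-05 Pa
Formula: SPL = 20 * log10(p / p_ref)
Compute ratio: p / p_ref = 9.597 / 2e-05 = 479850
Compute log10: log10(479850) = 5.681105
Multiply: SPL = 20 * 5.681105 = 113.62

113.62 dB


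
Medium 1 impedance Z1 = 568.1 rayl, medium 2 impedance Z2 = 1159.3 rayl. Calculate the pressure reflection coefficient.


Given values:
  Z1 = 568.1 rayl, Z2 = 1159.3 rayl
Formula: R = (Z2 - Z1) / (Z2 + Z1)
Numerator: Z2 - Z1 = 1159.3 - 568.1 = 591.2
Denominator: Z2 + Z1 = 1159.3 + 568.1 = 1727.4
R = 591.2 / 1727.4 = 0.3422

0.3422


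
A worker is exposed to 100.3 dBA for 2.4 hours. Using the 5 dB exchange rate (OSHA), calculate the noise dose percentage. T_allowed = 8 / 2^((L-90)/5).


Given values:
  L = 100.3 dBA, T = 2.4 hours
Formula: T_allowed = 8 / 2^((L - 90) / 5)
Compute exponent: (100.3 - 90) / 5 = 2.06
Compute 2^(2.06) = 4.169863
T_allowed = 8 / 4.169863 = 1.918528 hours
Dose = (T / T_allowed) * 100
Dose = (2.4 / 1.918528) * 100 = 125.1

125.1 %


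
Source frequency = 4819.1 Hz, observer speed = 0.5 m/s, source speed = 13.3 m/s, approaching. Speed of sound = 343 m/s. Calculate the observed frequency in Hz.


Given values:
  f_s = 4819.1 Hz, v_o = 0.5 m/s, v_s = 13.3 m/s
  Direction: approaching
Formula: f_o = f_s * (c + v_o) / (c - v_s)
Numerator: c + v_o = 343 + 0.5 = 343.5
Denominator: c - v_s = 343 - 13.3 = 329.7
f_o = 4819.1 * 343.5 / 329.7 = 5020.81

5020.81 Hz
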